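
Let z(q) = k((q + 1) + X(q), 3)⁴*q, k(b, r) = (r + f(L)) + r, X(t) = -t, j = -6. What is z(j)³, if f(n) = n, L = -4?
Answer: -884736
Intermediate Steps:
k(b, r) = -4 + 2*r (k(b, r) = (r - 4) + r = (-4 + r) + r = -4 + 2*r)
z(q) = 16*q (z(q) = (-4 + 2*3)⁴*q = (-4 + 6)⁴*q = 2⁴*q = 16*q)
z(j)³ = (16*(-6))³ = (-96)³ = -884736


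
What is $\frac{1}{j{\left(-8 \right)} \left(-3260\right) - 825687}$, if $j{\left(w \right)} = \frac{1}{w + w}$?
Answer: $- \frac{4}{3301933} \approx -1.2114 \cdot 10^{-6}$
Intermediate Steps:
$j{\left(w \right)} = \frac{1}{2 w}$
$\frac{1}{j{\left(-8 \right)} \left(-3260\right) - 825687} = \frac{1}{\frac{1}{2 \left(-8\right)} \left(-3260\right) - 825687} = \frac{1}{\frac{1}{2} \left(- \frac{1}{8}\right) \left(-3260\right) - 825687} = \frac{1}{\left(- \frac{1}{16}\right) \left(-3260\right) - 825687} = \frac{1}{\frac{815}{4} - 825687} = \frac{1}{- \frac{3301933}{4}} = - \frac{4}{3301933}$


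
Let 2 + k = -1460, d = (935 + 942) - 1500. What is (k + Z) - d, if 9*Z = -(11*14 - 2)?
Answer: -16703/9 ≈ -1855.9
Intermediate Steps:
d = 377 (d = 1877 - 1500 = 377)
k = -1462 (k = -2 - 1460 = -1462)
Z = -152/9 (Z = (-(11*14 - 2))/9 = (-(154 - 2))/9 = (-1*152)/9 = (⅑)*(-152) = -152/9 ≈ -16.889)
(k + Z) - d = (-1462 - 152/9) - 1*377 = -13310/9 - 377 = -16703/9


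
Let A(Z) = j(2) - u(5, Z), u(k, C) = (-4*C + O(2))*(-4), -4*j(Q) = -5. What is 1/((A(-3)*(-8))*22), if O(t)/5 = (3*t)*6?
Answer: -1/135388 ≈ -7.3862e-6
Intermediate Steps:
j(Q) = 5/4 (j(Q) = -1/4*(-5) = 5/4)
O(t) = 90*t (O(t) = 5*((3*t)*6) = 5*(18*t) = 90*t)
u(k, C) = -720 + 16*C (u(k, C) = (-4*C + 90*2)*(-4) = (-4*C + 180)*(-4) = (180 - 4*C)*(-4) = -720 + 16*C)
A(Z) = 2885/4 - 16*Z (A(Z) = 5/4 - (-720 + 16*Z) = 5/4 + (720 - 16*Z) = 2885/4 - 16*Z)
1/((A(-3)*(-8))*22) = 1/(((2885/4 - 16*(-3))*(-8))*22) = 1/(((2885/4 + 48)*(-8))*22) = 1/(((3077/4)*(-8))*22) = 1/(-6154*22) = 1/(-135388) = -1/135388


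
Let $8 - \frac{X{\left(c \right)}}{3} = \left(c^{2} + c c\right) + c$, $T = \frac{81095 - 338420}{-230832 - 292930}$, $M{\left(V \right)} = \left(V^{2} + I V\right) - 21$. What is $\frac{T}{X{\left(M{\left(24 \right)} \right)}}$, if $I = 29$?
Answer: $- \frac{17155}{328005428738} \approx -5.2301 \cdot 10^{-8}$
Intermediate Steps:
$M{\left(V \right)} = -21 + V^{2} + 29 V$ ($M{\left(V \right)} = \left(V^{2} + 29 V\right) - 21 = -21 + V^{2} + 29 V$)
$T = \frac{257325}{523762}$ ($T = - \frac{257325}{-523762} = \left(-257325\right) \left(- \frac{1}{523762}\right) = \frac{257325}{523762} \approx 0.4913$)
$X{\left(c \right)} = 24 - 6 c^{2} - 3 c$ ($X{\left(c \right)} = 24 - 3 \left(\left(c^{2} + c c\right) + c\right) = 24 - 3 \left(\left(c^{2} + c^{2}\right) + c\right) = 24 - 3 \left(2 c^{2} + c\right) = 24 - 3 \left(c + 2 c^{2}\right) = 24 - \left(3 c + 6 c^{2}\right) = 24 - 6 c^{2} - 3 c$)
$\frac{T}{X{\left(M{\left(24 \right)} \right)}} = \frac{257325}{523762 \left(24 - 6 \left(-21 + 24^{2} + 29 \cdot 24\right)^{2} - 3 \left(-21 + 24^{2} + 29 \cdot 24\right)\right)} = \frac{257325}{523762 \left(24 - 6 \left(-21 + 576 + 696\right)^{2} - 3 \left(-21 + 576 + 696\right)\right)} = \frac{257325}{523762 \left(24 - 6 \cdot 1251^{2} - 3753\right)} = \frac{257325}{523762 \left(24 - 9390006 - 3753\right)} = \frac{257325}{523762 \left(-9393735\right)} = \frac{257325}{523762} \left(- \frac{1}{9393735}\right) = - \frac{17155}{328005428738}$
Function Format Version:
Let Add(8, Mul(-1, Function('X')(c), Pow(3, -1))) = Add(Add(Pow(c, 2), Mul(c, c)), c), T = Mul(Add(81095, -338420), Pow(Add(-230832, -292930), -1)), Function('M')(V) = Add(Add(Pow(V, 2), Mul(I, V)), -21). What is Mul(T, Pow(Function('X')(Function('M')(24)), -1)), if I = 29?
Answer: Rational(-17155, 328005428738) ≈ -5.2301e-8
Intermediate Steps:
Function('M')(V) = Add(-21, Pow(V, 2), Mul(29, V)) (Function('M')(V) = Add(Add(Pow(V, 2), Mul(29, V)), -21) = Add(-21, Pow(V, 2), Mul(29, V)))
T = Rational(257325, 523762) (T = Mul(-257325, Pow(-523762, -1)) = Mul(-257325, Rational(-1, 523762)) = Rational(257325, 523762) ≈ 0.49130)
Function('X')(c) = Add(24, Mul(-6, Pow(c, 2)), Mul(-3, c)) (Function('X')(c) = Add(24, Mul(-3, Add(Add(Pow(c, 2), Mul(c, c)), c))) = Add(24, Mul(-3, Add(Add(Pow(c, 2), Pow(c, 2)), c))) = Add(24, Mul(-3, Add(Mul(2, Pow(c, 2)), c))) = Add(24, Mul(-3, Add(c, Mul(2, Pow(c, 2))))) = Add(24, Add(Mul(-6, Pow(c, 2)), Mul(-3, c))) = Add(24, Mul(-6, Pow(c, 2)), Mul(-3, c)))
Mul(T, Pow(Function('X')(Function('M')(24)), -1)) = Mul(Rational(257325, 523762), Pow(Add(24, Mul(-6, Pow(Add(-21, Pow(24, 2), Mul(29, 24)), 2)), Mul(-3, Add(-21, Pow(24, 2), Mul(29, 24)))), -1)) = Mul(Rational(257325, 523762), Pow(Add(24, Mul(-6, Pow(Add(-21, 576, 696), 2)), Mul(-3, Add(-21, 576, 696))), -1)) = Mul(Rational(257325, 523762), Pow(Add(24, Mul(-6, Pow(1251, 2)), Mul(-3, 1251)), -1)) = Mul(Rational(257325, 523762), Pow(Add(24, Mul(-6, 1565001), -3753), -1)) = Mul(Rational(257325, 523762), Pow(Add(24, -9390006, -3753), -1)) = Mul(Rational(257325, 523762), Pow(-9393735, -1)) = Mul(Rational(257325, 523762), Rational(-1, 9393735)) = Rational(-17155, 328005428738)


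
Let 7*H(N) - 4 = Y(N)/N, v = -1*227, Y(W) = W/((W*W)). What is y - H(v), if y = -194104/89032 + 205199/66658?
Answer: 87444424154557/267582788848046 ≈ 0.32679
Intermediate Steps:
Y(W) = 1/W (Y(W) = W/(W²) = W/W² = 1/W)
v = -227
H(N) = 4/7 + 1/(7*N²) (H(N) = 4/7 + (1/(N*N))/7 = 4/7 + 1/(7*N²))
y = 666336617/741836882 (y = -194104*1/89032 + 205199*(1/66658) = -24263/11129 + 205199/66658 = 666336617/741836882 ≈ 0.89822)
y - H(v) = 666336617/741836882 - (4/7 + (⅐)/(-227)²) = 666336617/741836882 - (4/7 + (⅐)*(1/51529)) = 666336617/741836882 - (4/7 + 1/360703) = 666336617/741836882 - 1*206117/360703 = 666336617/741836882 - 206117/360703 = 87444424154557/267582788848046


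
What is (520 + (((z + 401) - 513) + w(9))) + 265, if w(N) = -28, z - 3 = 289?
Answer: 937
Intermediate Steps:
z = 292 (z = 3 + 289 = 292)
(520 + (((z + 401) - 513) + w(9))) + 265 = (520 + (((292 + 401) - 513) - 28)) + 265 = (520 + ((693 - 513) - 28)) + 265 = (520 + (180 - 28)) + 265 = (520 + 152) + 265 = 672 + 265 = 937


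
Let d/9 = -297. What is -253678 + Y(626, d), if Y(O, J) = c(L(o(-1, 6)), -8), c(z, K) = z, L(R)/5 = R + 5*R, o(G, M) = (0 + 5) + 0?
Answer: -253528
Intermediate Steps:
o(G, M) = 5 (o(G, M) = 5 + 0 = 5)
d = -2673 (d = 9*(-297) = -2673)
L(R) = 30*R (L(R) = 5*(R + 5*R) = 5*(6*R) = 30*R)
Y(O, J) = 150 (Y(O, J) = 30*5 = 150)
-253678 + Y(626, d) = -253678 + 150 = -253528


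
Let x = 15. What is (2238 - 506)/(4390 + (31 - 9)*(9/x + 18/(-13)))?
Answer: 28145/71057 ≈ 0.39609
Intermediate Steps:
(2238 - 506)/(4390 + (31 - 9)*(9/x + 18/(-13))) = (2238 - 506)/(4390 + (31 - 9)*(9/15 + 18/(-13))) = 1732/(4390 + 22*(9*(1/15) + 18*(-1/13))) = 1732/(4390 + 22*(⅗ - 18/13)) = 1732/(4390 + 22*(-51/65)) = 1732/(4390 - 1122/65) = 1732/(284228/65) = 1732*(65/284228) = 28145/71057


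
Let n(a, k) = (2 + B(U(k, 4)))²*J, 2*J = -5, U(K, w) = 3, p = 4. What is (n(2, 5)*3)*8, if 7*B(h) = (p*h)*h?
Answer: -150000/49 ≈ -3061.2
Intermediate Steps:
B(h) = 4*h²/7 (B(h) = ((4*h)*h)/7 = (4*h²)/7 = 4*h²/7)
J = -5/2 (J = (½)*(-5) = -5/2 ≈ -2.5000)
n(a, k) = -6250/49 (n(a, k) = (2 + (4/7)*3²)²*(-5/2) = (2 + (4/7)*9)²*(-5/2) = (2 + 36/7)²*(-5/2) = (50/7)²*(-5/2) = (2500/49)*(-5/2) = -6250/49)
(n(2, 5)*3)*8 = -6250/49*3*8 = -18750/49*8 = -150000/49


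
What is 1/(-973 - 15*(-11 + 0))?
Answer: -1/808 ≈ -0.0012376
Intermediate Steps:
1/(-973 - 15*(-11 + 0)) = 1/(-973 - 15*(-11)) = 1/(-973 + 165) = 1/(-808) = -1/808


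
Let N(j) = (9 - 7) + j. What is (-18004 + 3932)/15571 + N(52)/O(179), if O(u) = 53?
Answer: 95018/825263 ≈ 0.11514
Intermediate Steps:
N(j) = 2 + j
(-18004 + 3932)/15571 + N(52)/O(179) = (-18004 + 3932)/15571 + (2 + 52)/53 = -14072*1/15571 + 54*(1/53) = -14072/15571 + 54/53 = 95018/825263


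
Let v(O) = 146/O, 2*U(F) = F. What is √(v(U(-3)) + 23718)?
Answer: √212586/3 ≈ 153.69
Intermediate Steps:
U(F) = F/2
√(v(U(-3)) + 23718) = √(146/(((½)*(-3))) + 23718) = √(146/(-3/2) + 23718) = √(146*(-⅔) + 23718) = √(-292/3 + 23718) = √(70862/3) = √212586/3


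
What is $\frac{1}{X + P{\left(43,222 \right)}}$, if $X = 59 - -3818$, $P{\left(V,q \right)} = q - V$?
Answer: $\frac{1}{4056} \approx 0.00024655$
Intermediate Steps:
$X = 3877$ ($X = 59 + 3818 = 3877$)
$\frac{1}{X + P{\left(43,222 \right)}} = \frac{1}{3877 + \left(222 - 43\right)} = \frac{1}{3877 + 179} = \frac{1}{4056}$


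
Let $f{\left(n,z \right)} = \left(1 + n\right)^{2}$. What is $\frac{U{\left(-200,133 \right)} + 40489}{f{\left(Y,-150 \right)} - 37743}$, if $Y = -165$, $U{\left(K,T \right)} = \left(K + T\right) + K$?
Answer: $- \frac{40222}{10847} \approx -3.7081$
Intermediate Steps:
$U{\left(K,T \right)} = T + 2 K$
$\frac{U{\left(-200,133 \right)} + 40489}{f{\left(Y,-150 \right)} - 37743} = \frac{\left(133 + 2 \left(-200\right)\right) + 40489}{\left(1 - 165\right)^{2} - 37743} = \frac{\left(133 - 400\right) + 40489}{\left(-164\right)^{2} - 37743} = \frac{-267 + 40489}{26896 - 37743} = \frac{40222}{-10847} = 40222 \left(- \frac{1}{10847}\right) = - \frac{40222}{10847}$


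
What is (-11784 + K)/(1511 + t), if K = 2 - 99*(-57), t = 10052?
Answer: -6139/11563 ≈ -0.53092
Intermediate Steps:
K = 5645 (K = 2 + 5643 = 5645)
(-11784 + K)/(1511 + t) = (-11784 + 5645)/(1511 + 10052) = -6139/11563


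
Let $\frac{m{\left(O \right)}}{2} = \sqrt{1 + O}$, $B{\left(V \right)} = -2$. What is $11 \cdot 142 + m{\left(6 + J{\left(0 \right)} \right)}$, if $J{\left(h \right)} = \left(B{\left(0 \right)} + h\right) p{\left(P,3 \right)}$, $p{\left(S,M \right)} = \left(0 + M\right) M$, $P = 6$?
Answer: $1562 + 2 i \sqrt{11} \approx 1562.0 + 6.6332 i$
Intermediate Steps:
$p{\left(S,M \right)} = M^{2}$ ($p{\left(S,M \right)} = M M = M^{2}$)
$J{\left(h \right)} = -18 + 9 h$ ($J{\left(h \right)} = \left(-2 + h\right) 3^{2} = \left(-2 + h\right) 9 = -18 + 9 h$)
$m{\left(O \right)} = 2 \sqrt{1 + O}$
$11 \cdot 142 + m{\left(6 + J{\left(0 \right)} \right)} = 11 \cdot 142 + 2 \sqrt{1 + \left(6 + \left(-18 + 9 \cdot 0\right)\right)} = 1562 + 2 \sqrt{1 + \left(6 + \left(-18 + 0\right)\right)} = 1562 + 2 \sqrt{1 + \left(6 - 18\right)} = 1562 + 2 \sqrt{1 - 12} = 1562 + 2 \sqrt{-11} = 1562 + 2 i \sqrt{11}$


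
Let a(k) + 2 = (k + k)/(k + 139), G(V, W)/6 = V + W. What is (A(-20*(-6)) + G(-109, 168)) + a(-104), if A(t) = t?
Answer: 16312/35 ≈ 466.06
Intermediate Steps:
G(V, W) = 6*V + 6*W (G(V, W) = 6*(V + W) = 6*V + 6*W)
a(k) = -2 + 2*k/(139 + k) (a(k) = -2 + (k + k)/(k + 139) = -2 + (2*k)/(139 + k) = -2 + 2*k/(139 + k))
(A(-20*(-6)) + G(-109, 168)) + a(-104) = (-20*(-6) + (6*(-109) + 6*168)) - 278/(139 - 104) = (120 + (-654 + 1008)) - 278/35 = (120 + 354) - 278*1/35 = 474 - 278/35 = 16312/35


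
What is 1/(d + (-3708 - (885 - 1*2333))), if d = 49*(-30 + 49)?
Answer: -1/1329 ≈ -0.00075245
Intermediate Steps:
d = 931 (d = 49*19 = 931)
1/(d + (-3708 - (885 - 1*2333))) = 1/(931 + (-3708 - (885 - 1*2333))) = 1/(931 + (-3708 - (885 - 2333))) = 1/(931 + (-3708 - 1*(-1448))) = 1/(931 + (-3708 + 1448)) = 1/(931 - 2260) = 1/(-1329) = -1/1329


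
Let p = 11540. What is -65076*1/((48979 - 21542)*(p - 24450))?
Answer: 32538/177105835 ≈ 0.00018372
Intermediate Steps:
-65076*1/((48979 - 21542)*(p - 24450)) = -65076*1/((11540 - 24450)*(48979 - 21542)) = -65076/((-12910*27437)) = -65076/(-354211670) = -65076*(-1/354211670) = 32538/177105835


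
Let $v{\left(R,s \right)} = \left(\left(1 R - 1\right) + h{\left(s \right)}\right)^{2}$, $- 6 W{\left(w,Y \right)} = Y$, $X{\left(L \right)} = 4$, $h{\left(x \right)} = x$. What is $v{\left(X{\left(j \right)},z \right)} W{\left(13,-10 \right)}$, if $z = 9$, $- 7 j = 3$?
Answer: $240$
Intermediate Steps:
$j = - \frac{3}{7}$ ($j = \left(- \frac{1}{7}\right) 3 = - \frac{3}{7} \approx -0.42857$)
$W{\left(w,Y \right)} = - \frac{Y}{6}$
$v{\left(R,s \right)} = \left(-1 + R + s\right)^{2}$ ($v{\left(R,s \right)} = \left(\left(1 R - 1\right) + s\right)^{2} = \left(\left(R - 1\right) + s\right)^{2} = \left(\left(-1 + R\right) + s\right)^{2} = \left(-1 + R + s\right)^{2}$)
$v{\left(X{\left(j \right)},z \right)} W{\left(13,-10 \right)} = \left(-1 + 4 + 9\right)^{2} \left(\left(- \frac{1}{6}\right) \left(-10\right)\right) = 12^{2} \cdot \frac{5}{3} = 144 \cdot \frac{5}{3} = 240$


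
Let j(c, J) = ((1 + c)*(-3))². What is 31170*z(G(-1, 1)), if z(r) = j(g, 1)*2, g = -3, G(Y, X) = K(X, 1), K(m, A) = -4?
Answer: 2244240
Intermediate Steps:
G(Y, X) = -4
j(c, J) = (-3 - 3*c)²
z(r) = 72 (z(r) = (9*(1 - 3)²)*2 = (9*(-2)²)*2 = (9*4)*2 = 36*2 = 72)
31170*z(G(-1, 1)) = 31170*72 = 2244240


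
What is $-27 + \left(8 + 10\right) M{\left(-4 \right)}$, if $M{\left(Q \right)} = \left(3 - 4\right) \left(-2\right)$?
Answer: $9$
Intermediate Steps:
$M{\left(Q \right)} = 2$ ($M{\left(Q \right)} = \left(-1\right) \left(-2\right) = 2$)
$-27 + \left(8 + 10\right) M{\left(-4 \right)} = -27 + \left(8 + 10\right) 2 = -27 + 18 \cdot 2 = -27 + 36 = 9$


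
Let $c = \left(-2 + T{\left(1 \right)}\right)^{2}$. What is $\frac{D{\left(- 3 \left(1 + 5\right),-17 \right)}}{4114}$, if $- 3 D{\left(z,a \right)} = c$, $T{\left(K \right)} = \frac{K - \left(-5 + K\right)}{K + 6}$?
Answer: $- \frac{27}{201586} \approx -0.00013394$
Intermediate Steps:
$T{\left(K \right)} = \frac{5}{6 + K}$
$c = \frac{81}{49}$ ($c = \left(-2 + \frac{5}{6 + 1}\right)^{2} = \left(-2 + \frac{5}{7}\right)^{2} = \left(- \frac{9}{7}\right)^{2} = \frac{81}{49} \approx 1.6531$)
$D{\left(z,a \right)} = - \frac{27}{49}$ ($D{\left(z,a \right)} = \left(- \frac{1}{3}\right) \frac{81}{49} = - \frac{27}{49}$)
$\frac{D{\left(- 3 \left(1 + 5\right),-17 \right)}}{4114} = - \frac{27}{49 \cdot 4114} = \left(- \frac{27}{49}\right) \frac{1}{4114} = - \frac{27}{201586}$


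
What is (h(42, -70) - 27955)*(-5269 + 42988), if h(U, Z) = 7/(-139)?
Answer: -146566679688/139 ≈ -1.0544e+9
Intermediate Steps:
h(U, Z) = -7/139 (h(U, Z) = 7*(-1/139) = -7/139)
(h(42, -70) - 27955)*(-5269 + 42988) = (-7/139 - 27955)*(-5269 + 42988) = -3885752/139*37719 = -146566679688/139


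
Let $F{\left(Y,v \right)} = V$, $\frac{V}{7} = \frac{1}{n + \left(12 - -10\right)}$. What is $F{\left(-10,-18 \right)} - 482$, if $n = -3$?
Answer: $- \frac{9151}{19} \approx -481.63$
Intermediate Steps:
$V = \frac{7}{19}$ ($V = \frac{7}{-3 + \left(12 - -10\right)} = \frac{7}{-3 + \left(12 + 10\right)} = \frac{7}{-3 + 22} = \frac{7}{19} \approx 0.36842$)
$F{\left(Y,v \right)} = \frac{7}{19}$
$F{\left(-10,-18 \right)} - 482 = \frac{7}{19} - 482 = - \frac{9151}{19}$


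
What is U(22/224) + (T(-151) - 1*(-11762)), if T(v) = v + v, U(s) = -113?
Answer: 11347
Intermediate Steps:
T(v) = 2*v
U(22/224) + (T(-151) - 1*(-11762)) = -113 + (2*(-151) - 1*(-11762)) = -113 + (-302 + 11762) = -113 + 11460 = 11347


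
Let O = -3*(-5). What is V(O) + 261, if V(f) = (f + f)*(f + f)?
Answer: 1161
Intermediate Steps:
O = 15
V(f) = 4*f**2 (V(f) = (2*f)*(2*f) = 4*f**2)
V(O) + 261 = 4*15**2 + 261 = 4*225 + 261 = 900 + 261 = 1161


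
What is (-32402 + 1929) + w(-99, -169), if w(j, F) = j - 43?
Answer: -30615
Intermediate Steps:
w(j, F) = -43 + j
(-32402 + 1929) + w(-99, -169) = (-32402 + 1929) + (-43 - 99) = -30473 - 142 = -30615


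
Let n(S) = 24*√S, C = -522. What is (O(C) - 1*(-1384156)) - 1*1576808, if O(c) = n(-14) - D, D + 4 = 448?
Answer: -193096 + 24*I*√14 ≈ -1.931e+5 + 89.8*I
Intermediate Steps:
D = 444 (D = -4 + 448 = 444)
O(c) = -444 + 24*I*√14 (O(c) = 24*√(-14) - 1*444 = 24*(I*√14) - 444 = 24*I*√14 - 444 = -444 + 24*I*√14)
(O(C) - 1*(-1384156)) - 1*1576808 = ((-444 + 24*I*√14) - 1*(-1384156)) - 1*1576808 = ((-444 + 24*I*√14) + 1384156) - 1576808 = (1383712 + 24*I*√14) - 1576808 = -193096 + 24*I*√14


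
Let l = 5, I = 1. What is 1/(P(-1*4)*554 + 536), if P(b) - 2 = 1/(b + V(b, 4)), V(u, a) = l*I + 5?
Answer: 3/5209 ≈ 0.00057593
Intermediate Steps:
V(u, a) = 10 (V(u, a) = 5*1 + 5 = 5 + 5 = 10)
P(b) = 2 + 1/(10 + b) (P(b) = 2 + 1/(b + 10) = 2 + 1/(10 + b))
1/(P(-1*4)*554 + 536) = 1/(((21 + 2*(-1*4))/(10 - 1*4))*554 + 536) = 1/(((21 + 2*(-4))/(10 - 4))*554 + 536) = 1/(((21 - 8)/6)*554 + 536) = 1/(((⅙)*13)*554 + 536) = 1/((13/6)*554 + 536) = 1/(3601/3 + 536) = 1/(5209/3) = 3/5209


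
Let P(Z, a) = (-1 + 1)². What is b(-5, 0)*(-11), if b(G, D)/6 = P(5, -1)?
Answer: 0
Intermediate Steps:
P(Z, a) = 0 (P(Z, a) = 0² = 0)
b(G, D) = 0 (b(G, D) = 6*0 = 0)
b(-5, 0)*(-11) = 0*(-11) = 0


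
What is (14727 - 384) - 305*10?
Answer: 11293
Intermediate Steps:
(14727 - 384) - 305*10 = 14343 - 1*3050 = 14343 - 3050 = 11293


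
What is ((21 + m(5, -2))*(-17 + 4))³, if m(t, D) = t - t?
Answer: -20346417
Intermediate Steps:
m(t, D) = 0
((21 + m(5, -2))*(-17 + 4))³ = ((21 + 0)*(-17 + 4))³ = (21*(-13))³ = (-273)³ = -20346417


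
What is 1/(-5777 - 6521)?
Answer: -1/12298 ≈ -8.1314e-5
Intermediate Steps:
1/(-5777 - 6521) = 1/(-12298) = -1/12298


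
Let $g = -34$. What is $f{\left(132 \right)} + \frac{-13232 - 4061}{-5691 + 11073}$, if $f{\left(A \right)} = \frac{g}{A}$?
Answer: $- \frac{102736}{29601} \approx -3.4707$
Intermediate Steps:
$f{\left(A \right)} = - \frac{34}{A}$
$f{\left(132 \right)} + \frac{-13232 - 4061}{-5691 + 11073} = - \frac{34}{132} + \frac{-13232 - 4061}{-5691 + 11073} = \left(-34\right) \frac{1}{132} - \frac{17293}{5382} = - \frac{17}{66} - \frac{17293}{5382} = - \frac{102736}{29601}$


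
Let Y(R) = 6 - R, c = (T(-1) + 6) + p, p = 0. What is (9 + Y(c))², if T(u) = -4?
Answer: 169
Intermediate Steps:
c = 2 (c = (-4 + 6) + 0 = 2 + 0 = 2)
(9 + Y(c))² = (9 + (6 - 1*2))² = (9 + (6 - 2))² = (9 + 4)² = 13² = 169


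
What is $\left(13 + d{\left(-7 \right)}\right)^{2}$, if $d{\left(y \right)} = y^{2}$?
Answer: $3844$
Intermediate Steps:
$\left(13 + d{\left(-7 \right)}\right)^{2} = \left(13 + \left(-7\right)^{2}\right)^{2} = \left(13 + 49\right)^{2} = 62^{2} = 3844$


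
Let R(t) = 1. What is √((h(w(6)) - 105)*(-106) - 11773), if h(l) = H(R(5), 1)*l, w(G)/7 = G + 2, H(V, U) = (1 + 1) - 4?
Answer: √11229 ≈ 105.97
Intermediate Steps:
H(V, U) = -2 (H(V, U) = 2 - 4 = -2)
w(G) = 14 + 7*G (w(G) = 7*(G + 2) = 7*(2 + G) = 14 + 7*G)
h(l) = -2*l
√((h(w(6)) - 105)*(-106) - 11773) = √((-2*(14 + 7*6) - 105)*(-106) - 11773) = √((-2*(14 + 42) - 105)*(-106) - 11773) = √((-2*56 - 105)*(-106) - 11773) = √((-112 - 105)*(-106) - 11773) = √(-217*(-106) - 11773) = √(23002 - 11773) = √11229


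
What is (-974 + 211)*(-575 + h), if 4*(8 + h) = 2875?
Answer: -414309/4 ≈ -1.0358e+5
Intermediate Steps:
h = 2843/4 (h = -8 + (¼)*2875 = -8 + 2875/4 = 2843/4 ≈ 710.75)
(-974 + 211)*(-575 + h) = (-974 + 211)*(-575 + 2843/4) = -763*543/4 = -414309/4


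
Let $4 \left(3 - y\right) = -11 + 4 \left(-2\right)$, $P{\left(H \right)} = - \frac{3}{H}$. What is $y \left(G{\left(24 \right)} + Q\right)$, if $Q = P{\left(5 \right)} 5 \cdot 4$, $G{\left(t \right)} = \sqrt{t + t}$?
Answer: $-93 + 31 \sqrt{3} \approx -39.306$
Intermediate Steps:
$G{\left(t \right)} = \sqrt{2} \sqrt{t}$ ($G{\left(t \right)} = \sqrt{2 t} = \sqrt{2} \sqrt{t}$)
$y = \frac{31}{4}$ ($y = 3 - \frac{-11 + 4 \left(-2\right)}{4} = 3 - \frac{-11 - 8}{4} = 3 - - \frac{19}{4} = 3 + \frac{19}{4} = \frac{31}{4} \approx 7.75$)
$Q = -12$ ($Q = - \frac{3}{5} \cdot 5 \cdot 4 = \left(-3\right) \frac{1}{5} \cdot 5 \cdot 4 = \left(- \frac{3}{5}\right) 5 \cdot 4 = \left(-3\right) 4 = -12$)
$y \left(G{\left(24 \right)} + Q\right) = \frac{31 \left(\sqrt{2} \sqrt{24} - 12\right)}{4} = \frac{31 \left(\sqrt{2} \cdot 2 \sqrt{6} - 12\right)}{4} = \frac{31 \left(4 \sqrt{3} - 12\right)}{4} = \frac{31 \left(-12 + 4 \sqrt{3}\right)}{4} = -93 + 31 \sqrt{3}$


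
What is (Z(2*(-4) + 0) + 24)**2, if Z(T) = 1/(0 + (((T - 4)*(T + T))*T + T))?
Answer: 1373073025/2383936 ≈ 575.97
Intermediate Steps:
Z(T) = 1/(T + 2*T**2*(-4 + T)) (Z(T) = 1/(0 + (((-4 + T)*(2*T))*T + T)) = 1/(0 + ((2*T*(-4 + T))*T + T)) = 1/(0 + (2*T**2*(-4 + T) + T)) = 1/(0 + (T + 2*T**2*(-4 + T))) = 1/(T + 2*T**2*(-4 + T)))
(Z(2*(-4) + 0) + 24)**2 = (1/((2*(-4) + 0)*(1 - 8*(2*(-4) + 0) + 2*(2*(-4) + 0)**2)) + 24)**2 = (1/((-8 + 0)*(1 - 8*(-8 + 0) + 2*(-8 + 0)**2)) + 24)**2 = (1/((-8)*(1 - 8*(-8) + 2*(-8)**2)) + 24)**2 = (-1/(8*(1 + 64 + 2*64)) + 24)**2 = (-1/(8*(1 + 64 + 128)) + 24)**2 = (-1/8/193 + 24)**2 = (-1/8*1/193 + 24)**2 = (-1/1544 + 24)**2 = (37055/1544)**2 = 1373073025/2383936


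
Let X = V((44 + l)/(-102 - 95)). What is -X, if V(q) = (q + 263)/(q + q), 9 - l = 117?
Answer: -51875/128 ≈ -405.27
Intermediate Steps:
l = -108 (l = 9 - 1*117 = 9 - 117 = -108)
V(q) = (263 + q)/(2*q) (V(q) = (263 + q)/((2*q)) = (263 + q)*(1/(2*q)) = (263 + q)/(2*q))
X = 51875/128 (X = (263 + (44 - 108)/(-102 - 95))/(2*(((44 - 108)/(-102 - 95)))) = (263 - 64/(-197))/(2*((-64/(-197)))) = (263 - 64*(-1/197))/(2*((-64*(-1/197)))) = (263 + 64/197)/(2*(64/197)) = (1/2)*(197/64)*(51875/197) = 51875/128 ≈ 405.27)
-X = -1*51875/128 = -51875/128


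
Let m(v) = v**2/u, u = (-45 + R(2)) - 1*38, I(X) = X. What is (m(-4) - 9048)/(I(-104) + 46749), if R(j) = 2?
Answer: -732904/3778245 ≈ -0.19398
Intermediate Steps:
u = -81 (u = (-45 + 2) - 1*38 = -43 - 38 = -81)
m(v) = -v**2/81 (m(v) = v**2/(-81) = v**2*(-1/81) = -v**2/81)
(m(-4) - 9048)/(I(-104) + 46749) = (-1/81*(-4)**2 - 9048)/(-104 + 46749) = (-1/81*16 - 9048)/46645 = (-16/81 - 9048)*(1/46645) = -732904/81*1/46645 = -732904/3778245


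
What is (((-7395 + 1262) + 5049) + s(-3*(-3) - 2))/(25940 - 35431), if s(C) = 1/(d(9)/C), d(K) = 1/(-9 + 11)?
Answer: 1070/9491 ≈ 0.11274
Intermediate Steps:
d(K) = 1/2
s(C) = 2*C (s(C) = 1/(1/(2*C)) = 2*C)
(((-7395 + 1262) + 5049) + s(-3*(-3) - 2))/(25940 - 35431) = (((-7395 + 1262) + 5049) + 2*(-3*(-3) - 2))/(25940 - 35431) = ((-6133 + 5049) + 2*(9 - 2))/(-9491) = (-1084 + 2*7)*(-1/9491) = (-1084 + 14)*(-1/9491) = -1070*(-1/9491) = 1070/9491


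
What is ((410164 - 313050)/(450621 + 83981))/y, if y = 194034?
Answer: 48557/51865482234 ≈ 9.3621e-7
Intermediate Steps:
((410164 - 313050)/(450621 + 83981))/y = ((410164 - 313050)/(450621 + 83981))/194034 = (97114/534602)*(1/194034) = (97114*(1/534602))*(1/194034) = (48557/267301)*(1/194034) = 48557/51865482234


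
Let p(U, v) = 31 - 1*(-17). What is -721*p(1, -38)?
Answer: -34608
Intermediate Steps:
p(U, v) = 48 (p(U, v) = 31 + 17 = 48)
-721*p(1, -38) = -721*48 = -34608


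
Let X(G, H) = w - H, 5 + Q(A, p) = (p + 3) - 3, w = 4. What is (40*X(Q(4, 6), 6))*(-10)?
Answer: 800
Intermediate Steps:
Q(A, p) = -5 + p (Q(A, p) = -5 + ((p + 3) - 3) = -5 + ((3 + p) - 3) = -5 + p)
X(G, H) = 4 - H
(40*X(Q(4, 6), 6))*(-10) = (40*(4 - 1*6))*(-10) = (40*(4 - 6))*(-10) = (40*(-2))*(-10) = -80*(-10) = 800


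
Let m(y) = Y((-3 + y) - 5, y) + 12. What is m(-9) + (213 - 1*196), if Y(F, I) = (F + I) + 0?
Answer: 3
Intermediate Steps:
Y(F, I) = F + I
m(y) = 4 + 2*y (m(y) = (((-3 + y) - 5) + y) + 12 = ((-8 + y) + y) + 12 = (-8 + 2*y) + 12 = 4 + 2*y)
m(-9) + (213 - 1*196) = (4 + 2*(-9)) + (213 - 1*196) = (4 - 18) + (213 - 196) = -14 + 17 = 3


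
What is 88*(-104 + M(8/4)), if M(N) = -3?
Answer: -9416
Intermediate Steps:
88*(-104 + M(8/4)) = 88*(-104 - 3) = 88*(-107) = -9416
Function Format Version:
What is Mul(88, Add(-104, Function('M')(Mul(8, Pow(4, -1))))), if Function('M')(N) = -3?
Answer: -9416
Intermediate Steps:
Mul(88, Add(-104, Function('M')(Mul(8, Pow(4, -1))))) = Mul(88, Add(-104, -3)) = Mul(88, -107) = -9416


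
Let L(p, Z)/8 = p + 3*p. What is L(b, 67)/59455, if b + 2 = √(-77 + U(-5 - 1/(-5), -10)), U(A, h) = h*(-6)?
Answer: -64/59455 + 32*I*√17/59455 ≈ -0.0010764 + 0.0022191*I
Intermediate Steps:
U(A, h) = -6*h
b = -2 + I*√17 (b = -2 + √(-77 - 6*(-10)) = -2 + √(-77 + 60) = -2 + √(-17) = -2 + I*√17 ≈ -2.0 + 4.1231*I)
L(p, Z) = 32*p (L(p, Z) = 8*(p + 3*p) = 8*(4*p) = 32*p)
L(b, 67)/59455 = (32*(-2 + I*√17))/59455 = (-64 + 32*I*√17)*(1/59455) = -64/59455 + 32*I*√17/59455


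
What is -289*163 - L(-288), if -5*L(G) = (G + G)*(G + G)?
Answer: 96241/5 ≈ 19248.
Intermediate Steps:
L(G) = -4*G²/5 (L(G) = -(G + G)*(G + G)/5 = -2*G*2*G/5 = -4*G²/5)
-289*163 - L(-288) = -289*163 - (-4)*(-288)²/5 = -47107 - (-4)*82944/5 = -47107 - 1*(-331776/5) = -47107 + 331776/5 = 96241/5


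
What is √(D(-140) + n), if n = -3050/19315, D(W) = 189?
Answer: √2818046911/3863 ≈ 13.742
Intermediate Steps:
n = -610/3863 (n = -3050*1/19315 = -610/3863 ≈ -0.15791)
√(D(-140) + n) = √(189 - 610/3863) = √(729497/3863) = √2818046911/3863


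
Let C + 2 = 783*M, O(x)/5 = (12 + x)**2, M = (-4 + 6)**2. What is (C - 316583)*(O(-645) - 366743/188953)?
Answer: -118659694524128926/188953 ≈ -6.2798e+11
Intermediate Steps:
M = 4 (M = 2**2 = 4)
O(x) = 5*(12 + x)**2
C = 3130 (C = -2 + 783*4 = -2 + 3132 = 3130)
(C - 316583)*(O(-645) - 366743/188953) = (3130 - 316583)*(5*(12 - 645)**2 - 366743/188953) = -313453*(5*(-633)**2 - 366743*1/188953) = -313453*(5*400689 - 366743/188953) = -313453*(2003445 - 366743/188953) = -313453*378556576342/188953 = -118659694524128926/188953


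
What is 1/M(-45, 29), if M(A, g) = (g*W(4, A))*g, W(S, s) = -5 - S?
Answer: -1/7569 ≈ -0.00013212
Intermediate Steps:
M(A, g) = -9*g² (M(A, g) = (g*(-5 - 1*4))*g = (g*(-5 - 4))*g = (g*(-9))*g = (-9*g)*g = -9*g²)
1/M(-45, 29) = 1/(-9*29²) = 1/(-9*841) = 1/(-7569) = -1/7569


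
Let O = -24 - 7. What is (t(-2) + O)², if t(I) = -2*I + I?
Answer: 841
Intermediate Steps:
O = -31
t(I) = -I
(t(-2) + O)² = (-1*(-2) - 31)² = (2 - 31)² = (-29)² = 841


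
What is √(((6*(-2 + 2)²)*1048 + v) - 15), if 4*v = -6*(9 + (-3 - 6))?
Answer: I*√15 ≈ 3.873*I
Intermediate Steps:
v = 0 (v = (-6*(9 + (-3 - 6)))/4 = (-6*(9 - 9))/4 = (-6*0)/4 = (¼)*0 = 0)
√(((6*(-2 + 2)²)*1048 + v) - 15) = √(((6*(-2 + 2)²)*1048 + 0) - 15) = √(((6*0²)*1048 + 0) - 15) = √(((6*0)*1048 + 0) - 15) = √((0*1048 + 0) - 15) = √((0 + 0) - 15) = √(0 - 15) = √(-15) = I*√15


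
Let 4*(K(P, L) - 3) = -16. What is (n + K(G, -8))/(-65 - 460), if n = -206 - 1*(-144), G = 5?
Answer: 3/25 ≈ 0.12000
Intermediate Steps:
K(P, L) = -1 (K(P, L) = 3 + (¼)*(-16) = 3 - 4 = -1)
n = -62 (n = -206 + 144 = -62)
(n + K(G, -8))/(-65 - 460) = (-62 - 1)/(-65 - 460) = -63/(-525) = -63*(-1/525) = 3/25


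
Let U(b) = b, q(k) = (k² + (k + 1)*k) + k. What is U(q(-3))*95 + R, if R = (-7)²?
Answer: 1189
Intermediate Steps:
R = 49
q(k) = k + k² + k*(1 + k) (q(k) = (k² + (1 + k)*k) + k = (k² + k*(1 + k)) + k = k + k² + k*(1 + k))
U(q(-3))*95 + R = (2*(-3)*(1 - 3))*95 + 49 = (2*(-3)*(-2))*95 + 49 = 12*95 + 49 = 1140 + 49 = 1189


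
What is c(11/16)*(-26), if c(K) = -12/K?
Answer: 4992/11 ≈ 453.82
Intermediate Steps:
c(11/16)*(-26) = -12/(11/16)*(-26) = -12/(11*(1/16))*(-26) = -12/11/16*(-26) = -12*16/11*(-26) = -192/11*(-26) = 4992/11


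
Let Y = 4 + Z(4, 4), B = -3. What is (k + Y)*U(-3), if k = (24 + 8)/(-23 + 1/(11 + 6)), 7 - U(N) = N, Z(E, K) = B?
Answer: -154/39 ≈ -3.9487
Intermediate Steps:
Z(E, K) = -3
U(N) = 7 - N
k = -272/195 (k = 32/(-23 + 1/17) = 32/(-390/17) = 32*(-17/390) = -272/195 ≈ -1.3949)
Y = 1 (Y = 4 - 3 = 1)
(k + Y)*U(-3) = (-272/195 + 1)*(7 - 1*(-3)) = -77*(7 + 3)/195 = -77/195*10 = -154/39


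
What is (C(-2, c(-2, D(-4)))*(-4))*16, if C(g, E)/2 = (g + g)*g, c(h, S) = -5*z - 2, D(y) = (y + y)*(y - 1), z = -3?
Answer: -1024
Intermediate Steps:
D(y) = 2*y*(-1 + y) (D(y) = (2*y)*(-1 + y) = 2*y*(-1 + y))
c(h, S) = 13 (c(h, S) = -5*(-3) - 2 = 15 - 2 = 13)
C(g, E) = 4*g**2 (C(g, E) = 2*((g + g)*g) = 2*((2*g)*g) = 2*(2*g**2) = 4*g**2)
(C(-2, c(-2, D(-4)))*(-4))*16 = ((4*(-2)**2)*(-4))*16 = ((4*4)*(-4))*16 = (16*(-4))*16 = -64*16 = -1024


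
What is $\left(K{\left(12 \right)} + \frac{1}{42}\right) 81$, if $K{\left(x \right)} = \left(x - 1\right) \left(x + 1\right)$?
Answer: $\frac{162189}{14} \approx 11585.0$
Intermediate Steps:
$K{\left(x \right)} = \left(1 + x\right) \left(-1 + x\right)$ ($K{\left(x \right)} = \left(-1 + x\right) \left(1 + x\right) = \left(1 + x\right) \left(-1 + x\right)$)
$\left(K{\left(12 \right)} + \frac{1}{42}\right) 81 = \left(\left(-1 + 12^{2}\right) + \frac{1}{42}\right) 81 = \left(\left(-1 + 144\right) + \frac{1}{42}\right) 81 = \left(143 + \frac{1}{42}\right) 81 = \frac{6007}{42} \cdot 81 = \frac{162189}{14}$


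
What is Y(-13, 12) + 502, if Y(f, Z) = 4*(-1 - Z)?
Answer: 450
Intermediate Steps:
Y(f, Z) = -4 - 4*Z
Y(-13, 12) + 502 = (-4 - 4*12) + 502 = (-4 - 48) + 502 = -52 + 502 = 450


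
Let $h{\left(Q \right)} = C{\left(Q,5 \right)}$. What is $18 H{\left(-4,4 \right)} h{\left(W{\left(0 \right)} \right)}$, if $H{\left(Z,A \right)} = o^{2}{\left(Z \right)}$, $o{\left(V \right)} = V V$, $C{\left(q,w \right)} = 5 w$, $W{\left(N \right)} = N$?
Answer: $115200$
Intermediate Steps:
$h{\left(Q \right)} = 25$ ($h{\left(Q \right)} = 5 \cdot 5 = 25$)
$o{\left(V \right)} = V^{2}$
$H{\left(Z,A \right)} = Z^{4}$ ($H{\left(Z,A \right)} = \left(Z^{2}\right)^{2} = Z^{4}$)
$18 H{\left(-4,4 \right)} h{\left(W{\left(0 \right)} \right)} = 18 \left(-4\right)^{4} \cdot 25 = 18 \cdot 256 \cdot 25 = 4608 \cdot 25 = 115200$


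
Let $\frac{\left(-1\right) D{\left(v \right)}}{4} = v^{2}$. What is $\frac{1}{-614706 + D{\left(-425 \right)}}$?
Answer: $- \frac{1}{1337206} \approx -7.4783 \cdot 10^{-7}$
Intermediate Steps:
$D{\left(v \right)} = - 4 v^{2}$
$\frac{1}{-614706 + D{\left(-425 \right)}} = \frac{1}{-614706 - 4 \left(-425\right)^{2}} = \frac{1}{-614706 - 722500} = \frac{1}{-1337206} = - \frac{1}{1337206}$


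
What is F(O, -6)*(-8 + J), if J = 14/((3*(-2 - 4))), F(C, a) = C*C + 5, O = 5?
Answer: -790/3 ≈ -263.33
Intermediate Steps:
F(C, a) = 5 + C**2 (F(C, a) = C**2 + 5 = 5 + C**2)
J = -7/9 (J = 14/((3*(-6))) = 14/(-18) = 14*(-1/18) = -7/9 ≈ -0.77778)
F(O, -6)*(-8 + J) = (5 + 5**2)*(-8 - 7/9) = (5 + 25)*(-79/9) = 30*(-79/9) = -790/3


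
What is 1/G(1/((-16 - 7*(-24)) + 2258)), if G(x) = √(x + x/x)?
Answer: √5810510/2411 ≈ 0.99979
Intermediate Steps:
G(x) = √(1 + x) (G(x) = √(x + 1) = √(1 + x))
1/G(1/((-16 - 7*(-24)) + 2258)) = 1/(√(1 + 1/((-16 - 7*(-24)) + 2258))) = 1/(√(1 + 1/((-16 + 168) + 2258))) = 1/(√(1 + 1/(152 + 2258))) = 1/(√(1 + 1/2410)) = 1/(√(2411/2410)) = 1/(√5810510/2410) = √5810510/2411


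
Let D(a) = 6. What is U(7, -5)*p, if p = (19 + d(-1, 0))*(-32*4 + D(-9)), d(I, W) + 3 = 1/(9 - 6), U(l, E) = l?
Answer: -41846/3 ≈ -13949.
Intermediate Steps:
d(I, W) = -8/3 (d(I, W) = -3 + 1/(9 - 6) = -3 + 1/3 = -3 + ⅓ = -8/3)
p = -5978/3 (p = (19 - 8/3)*(-32*4 + 6) = 49*(-128 + 6)/3 = (49/3)*(-122) = -5978/3 ≈ -1992.7)
U(7, -5)*p = 7*(-5978/3) = -41846/3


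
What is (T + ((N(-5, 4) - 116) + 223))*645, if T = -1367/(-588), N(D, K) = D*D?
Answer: 16981345/196 ≈ 86640.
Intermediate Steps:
N(D, K) = D²
T = 1367/588 (T = -1367*(-1/588) = 1367/588 ≈ 2.3248)
(T + ((N(-5, 4) - 116) + 223))*645 = (1367/588 + (((-5)² - 116) + 223))*645 = (1367/588 + ((25 - 116) + 223))*645 = (1367/588 + (-91 + 223))*645 = (1367/588 + 132)*645 = (78983/588)*645 = 16981345/196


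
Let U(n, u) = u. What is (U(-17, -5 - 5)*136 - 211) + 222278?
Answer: 220707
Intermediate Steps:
(U(-17, -5 - 5)*136 - 211) + 222278 = ((-5 - 5)*136 - 211) + 222278 = (-10*136 - 211) + 222278 = (-1360 - 211) + 222278 = -1571 + 222278 = 220707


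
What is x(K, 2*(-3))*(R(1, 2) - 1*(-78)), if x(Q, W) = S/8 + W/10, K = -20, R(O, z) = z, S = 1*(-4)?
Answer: -88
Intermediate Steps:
S = -4
x(Q, W) = -½ + W/10 (x(Q, W) = -4/8 + W/10 = -4*⅛ + W*(⅒) = -½ + W/10)
x(K, 2*(-3))*(R(1, 2) - 1*(-78)) = (-½ + (2*(-3))/10)*(2 - 1*(-78)) = (-½ + (⅒)*(-6))*(2 + 78) = (-½ - ⅗)*80 = -11/10*80 = -88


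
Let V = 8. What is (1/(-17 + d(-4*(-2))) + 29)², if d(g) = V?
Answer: 67600/81 ≈ 834.57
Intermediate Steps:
d(g) = 8
(1/(-17 + d(-4*(-2))) + 29)² = (1/(-17 + 8) + 29)² = (1/(-9) + 29)² = (-⅑ + 29)² = (260/9)² = 67600/81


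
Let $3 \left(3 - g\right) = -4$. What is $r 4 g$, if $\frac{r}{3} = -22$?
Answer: $-1144$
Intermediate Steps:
$g = \frac{13}{3}$ ($g = 3 - - \frac{4}{3} = 3 + \frac{4}{3} = \frac{13}{3} \approx 4.3333$)
$r = -66$ ($r = 3 \left(-22\right) = -66$)
$r 4 g = \left(-66\right) 4 \cdot \frac{13}{3} = \left(-264\right) \frac{13}{3} = -1144$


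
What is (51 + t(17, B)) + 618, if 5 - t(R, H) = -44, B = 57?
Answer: 718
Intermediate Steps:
t(R, H) = 49 (t(R, H) = 5 - 1*(-44) = 5 + 44 = 49)
(51 + t(17, B)) + 618 = (51 + 49) + 618 = 100 + 618 = 718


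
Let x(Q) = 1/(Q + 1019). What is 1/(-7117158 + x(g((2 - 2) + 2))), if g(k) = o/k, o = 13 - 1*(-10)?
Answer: -2061/14668462636 ≈ -1.4051e-7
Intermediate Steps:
o = 23 (o = 13 + 10 = 23)
g(k) = 23/k
x(Q) = 1/(1019 + Q)
1/(-7117158 + x(g((2 - 2) + 2))) = 1/(-7117158 + 1/(1019 + 23/((2 - 2) + 2))) = 1/(-7117158 + 1/(1019 + 23/(0 + 2))) = 1/(-7117158 + 1/(1019 + 23/2)) = 1/(-7117158 + 1/(2061/2)) = 1/(-7117158 + 2/2061) = 1/(-14668462636/2061) = -2061/14668462636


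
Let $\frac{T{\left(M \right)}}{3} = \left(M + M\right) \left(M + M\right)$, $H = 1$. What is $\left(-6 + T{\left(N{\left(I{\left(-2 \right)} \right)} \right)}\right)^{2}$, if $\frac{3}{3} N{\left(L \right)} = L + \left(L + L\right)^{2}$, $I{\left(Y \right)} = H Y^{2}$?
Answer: $3078252324$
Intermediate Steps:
$I{\left(Y \right)} = Y^{2}$ ($I{\left(Y \right)} = 1 Y^{2} = Y^{2}$)
$N{\left(L \right)} = L + 4 L^{2}$ ($N{\left(L \right)} = L + \left(L + L\right)^{2} = L + \left(2 L\right)^{2} = L + 4 L^{2}$)
$T{\left(M \right)} = 12 M^{2}$ ($T{\left(M \right)} = 3 \left(M + M\right) \left(M + M\right) = 3 \cdot 2 M 2 M = 3 \cdot 4 M^{2} = 12 M^{2}$)
$\left(-6 + T{\left(N{\left(I{\left(-2 \right)} \right)} \right)}\right)^{2} = \left(-6 + 12 \left(\left(-2\right)^{2} \left(1 + 4 \left(-2\right)^{2}\right)\right)^{2}\right)^{2} = \left(-6 + 12 \left(4 \left(1 + 4 \cdot 4\right)\right)^{2}\right)^{2} = \left(-6 + 12 \left(4 \left(1 + 16\right)\right)^{2}\right)^{2} = \left(-6 + 12 \left(4 \cdot 17\right)^{2}\right)^{2} = \left(-6 + 12 \cdot 68^{2}\right)^{2} = \left(-6 + 12 \cdot 4624\right)^{2} = \left(-6 + 55488\right)^{2} = 55482^{2} = 3078252324$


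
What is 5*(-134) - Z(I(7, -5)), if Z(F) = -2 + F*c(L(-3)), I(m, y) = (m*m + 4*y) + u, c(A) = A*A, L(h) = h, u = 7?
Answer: -992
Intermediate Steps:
c(A) = A**2
I(m, y) = 7 + m**2 + 4*y (I(m, y) = (m*m + 4*y) + 7 = (m**2 + 4*y) + 7 = 7 + m**2 + 4*y)
Z(F) = -2 + 9*F (Z(F) = -2 + F*(-3)**2 = -2 + F*9 = -2 + 9*F)
5*(-134) - Z(I(7, -5)) = 5*(-134) - (-2 + 9*(7 + 7**2 + 4*(-5))) = -670 - (-2 + 9*(7 + 49 - 20)) = -670 - (-2 + 9*36) = -670 - (-2 + 324) = -670 - 1*322 = -670 - 322 = -992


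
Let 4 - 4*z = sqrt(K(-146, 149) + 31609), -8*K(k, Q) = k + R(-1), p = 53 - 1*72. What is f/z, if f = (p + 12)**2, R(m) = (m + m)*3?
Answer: -28/1129 - 14*sqrt(7907)/1129 ≈ -1.1275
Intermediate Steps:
p = -19 (p = 53 - 72 = -19)
R(m) = 6*m (R(m) = (2*m)*3 = 6*m)
K(k, Q) = 3/4 - k/8 (K(k, Q) = -(k + 6*(-1))/8 = -(k - 6)/8 = -(-6 + k)/8 = 3/4 - k/8)
f = 49 (f = (-19 + 12)**2 = (-7)**2 = 49)
z = 1 - sqrt(7907)/2 (z = 1 - sqrt((3/4 - 1/8*(-146)) + 31609)/4 = 1 - sqrt((3/4 + 73/4) + 31609)/4 = 1 - sqrt(19 + 31609)/4 = 1 - sqrt(7907)/2 ≈ -43.461)
f/z = 49/(1 - sqrt(7907)/2)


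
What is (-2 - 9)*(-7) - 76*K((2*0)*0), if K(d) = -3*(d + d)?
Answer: 77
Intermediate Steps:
K(d) = -6*d
(-2 - 9)*(-7) - 76*K((2*0)*0) = (-2 - 9)*(-7) - (-456)*(2*0)*0 = -11*(-7) - (-456)*0*0 = 77 - (-456)*0 = 77 - 76*0 = 77 + 0 = 77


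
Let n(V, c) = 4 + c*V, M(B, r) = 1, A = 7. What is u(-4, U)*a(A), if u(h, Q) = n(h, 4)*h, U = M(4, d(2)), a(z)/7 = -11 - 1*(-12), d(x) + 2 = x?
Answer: 336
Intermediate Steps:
d(x) = -2 + x
a(z) = 7 (a(z) = 7*(-11 - 1*(-12)) = 7*(-11 + 12) = 7*1 = 7)
n(V, c) = 4 + V*c
U = 1
u(h, Q) = h*(4 + 4*h) (u(h, Q) = (4 + h*4)*h = (4 + 4*h)*h = h*(4 + 4*h))
u(-4, U)*a(A) = (4*(-4)*(1 - 4))*7 = (4*(-4)*(-3))*7 = 48*7 = 336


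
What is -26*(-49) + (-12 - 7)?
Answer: 1255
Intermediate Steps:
-26*(-49) + (-12 - 7) = 1274 - 19 = 1255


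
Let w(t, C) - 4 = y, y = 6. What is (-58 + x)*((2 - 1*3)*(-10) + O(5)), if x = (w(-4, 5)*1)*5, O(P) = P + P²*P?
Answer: -1120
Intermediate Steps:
w(t, C) = 10 (w(t, C) = 4 + 6 = 10)
O(P) = P + P³
x = 50 (x = (10*1)*5 = 10*5 = 50)
(-58 + x)*((2 - 1*3)*(-10) + O(5)) = (-58 + 50)*((2 - 1*3)*(-10) + (5 + 5³)) = -8*((2 - 3)*(-10) + (5 + 125)) = -8*(-1*(-10) + 130) = -8*(10 + 130) = -8*140 = -1120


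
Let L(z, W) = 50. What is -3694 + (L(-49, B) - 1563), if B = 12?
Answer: -5207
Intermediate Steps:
-3694 + (L(-49, B) - 1563) = -3694 + (50 - 1563) = -3694 - 1513 = -5207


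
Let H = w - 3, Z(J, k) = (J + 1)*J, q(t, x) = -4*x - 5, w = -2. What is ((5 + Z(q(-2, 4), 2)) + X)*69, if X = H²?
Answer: 31050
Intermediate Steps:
q(t, x) = -5 - 4*x
Z(J, k) = J*(1 + J) (Z(J, k) = (1 + J)*J = J*(1 + J))
H = -5 (H = -2 - 3 = -5)
X = 25 (X = (-5)² = 25)
((5 + Z(q(-2, 4), 2)) + X)*69 = ((5 + (-5 - 4*4)*(1 + (-5 - 4*4))) + 25)*69 = ((5 + (-5 - 16)*(1 + (-5 - 16))) + 25)*69 = ((5 - 21*(1 - 21)) + 25)*69 = ((5 - 21*(-20)) + 25)*69 = ((5 + 420) + 25)*69 = (425 + 25)*69 = 450*69 = 31050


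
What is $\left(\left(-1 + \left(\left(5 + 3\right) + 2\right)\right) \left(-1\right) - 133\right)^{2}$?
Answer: $20164$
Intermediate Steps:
$\left(\left(-1 + \left(\left(5 + 3\right) + 2\right)\right) \left(-1\right) - 133\right)^{2} = \left(\left(-1 + \left(8 + 2\right)\right) \left(-1\right) - 133\right)^{2} = \left(\left(-1 + 10\right) \left(-1\right) - 133\right)^{2} = \left(9 \left(-1\right) - 133\right)^{2} = \left(-9 - 133\right)^{2} = \left(-142\right)^{2} = 20164$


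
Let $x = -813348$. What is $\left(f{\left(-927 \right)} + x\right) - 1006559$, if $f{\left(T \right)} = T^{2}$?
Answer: $-960578$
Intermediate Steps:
$\left(f{\left(-927 \right)} + x\right) - 1006559 = \left(\left(-927\right)^{2} - 813348\right) - 1006559 = \left(859329 - 813348\right) - 1006559 = 45981 - 1006559 = -960578$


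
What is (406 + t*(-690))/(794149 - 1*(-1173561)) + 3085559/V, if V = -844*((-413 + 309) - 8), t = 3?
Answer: 3035664002649/93001845440 ≈ 32.641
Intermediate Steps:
V = 94528 (V = -844*(-104 - 8) = -844*(-112) = 94528)
(406 + t*(-690))/(794149 - 1*(-1173561)) + 3085559/V = (406 + 3*(-690))/(794149 - 1*(-1173561)) + 3085559/94528 = (406 - 2070)/(794149 + 1173561) + 3085559*(1/94528) = -1664/1967710 + 3085559/94528 = -1664*1/1967710 + 3085559/94528 = -832/983855 + 3085559/94528 = 3035664002649/93001845440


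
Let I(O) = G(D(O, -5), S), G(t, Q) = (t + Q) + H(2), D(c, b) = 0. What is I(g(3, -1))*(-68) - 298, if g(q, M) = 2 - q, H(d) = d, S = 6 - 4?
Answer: -570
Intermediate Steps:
S = 2
G(t, Q) = 2 + Q + t (G(t, Q) = (t + Q) + 2 = (Q + t) + 2 = 2 + Q + t)
I(O) = 4 (I(O) = 2 + 2 + 0 = 4)
I(g(3, -1))*(-68) - 298 = 4*(-68) - 298 = -272 - 298 = -570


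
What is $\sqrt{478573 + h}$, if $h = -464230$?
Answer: $\sqrt{14343} \approx 119.76$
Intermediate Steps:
$\sqrt{478573 + h} = \sqrt{478573 - 464230} = \sqrt{14343}$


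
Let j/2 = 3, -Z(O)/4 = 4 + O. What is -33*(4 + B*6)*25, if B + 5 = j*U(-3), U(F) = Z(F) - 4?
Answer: 259050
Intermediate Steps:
Z(O) = -16 - 4*O (Z(O) = -4*(4 + O) = -16 - 4*O)
j = 6 (j = 2*3 = 6)
U(F) = -20 - 4*F (U(F) = (-16 - 4*F) - 4 = -20 - 4*F)
B = -53 (B = -5 + 6*(-20 - 4*(-3)) = -5 + 6*(-20 + 12) = -5 + 6*(-8) = -5 - 48 = -53)
-33*(4 + B*6)*25 = -33*(4 - 53*6)*25 = -33*(4 - 318)*25 = -33*(-314)*25 = 10362*25 = 259050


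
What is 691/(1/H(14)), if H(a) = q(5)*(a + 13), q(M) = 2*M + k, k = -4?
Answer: 111942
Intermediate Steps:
q(M) = -4 + 2*M (q(M) = 2*M - 4 = -4 + 2*M)
H(a) = 78 + 6*a (H(a) = (-4 + 2*5)*(a + 13) = (-4 + 10)*(13 + a) = 6*(13 + a) = 78 + 6*a)
691/(1/H(14)) = 691/(1/(78 + 6*14)) = 691/(1/(78 + 84)) = 691/(1/162) = 691*162 = 111942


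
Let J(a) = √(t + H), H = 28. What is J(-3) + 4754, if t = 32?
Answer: 4754 + 2*√15 ≈ 4761.8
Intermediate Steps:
J(a) = 2*√15 (J(a) = √(32 + 28) = √60 = 2*√15)
J(-3) + 4754 = 2*√15 + 4754 = 4754 + 2*√15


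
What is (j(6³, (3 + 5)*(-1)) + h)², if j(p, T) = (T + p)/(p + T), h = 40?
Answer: 1681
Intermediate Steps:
j(p, T) = 1 (j(p, T) = (T + p)/(T + p) = 1)
(j(6³, (3 + 5)*(-1)) + h)² = (1 + 40)² = 41² = 1681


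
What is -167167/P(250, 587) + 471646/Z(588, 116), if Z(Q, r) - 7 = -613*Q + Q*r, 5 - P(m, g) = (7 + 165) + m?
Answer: 6950624123/17408499 ≈ 399.27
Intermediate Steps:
P(m, g) = -167 - m (P(m, g) = 5 - ((7 + 165) + m) = 5 - (172 + m) = 5 + (-172 - m) = -167 - m)
Z(Q, r) = 7 - 613*Q + Q*r (Z(Q, r) = 7 + (-613*Q + Q*r) = 7 - 613*Q + Q*r)
-167167/P(250, 587) + 471646/Z(588, 116) = -167167/(-167 - 1*250) + 471646/(7 - 613*588 + 588*116) = -167167/(-167 - 250) + 471646/(7 - 360444 + 68208) = -167167/(-417) + 471646/(-292229) = -167167*(-1/417) + 471646*(-1/292229) = 167167/417 - 67378/41747 = 6950624123/17408499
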